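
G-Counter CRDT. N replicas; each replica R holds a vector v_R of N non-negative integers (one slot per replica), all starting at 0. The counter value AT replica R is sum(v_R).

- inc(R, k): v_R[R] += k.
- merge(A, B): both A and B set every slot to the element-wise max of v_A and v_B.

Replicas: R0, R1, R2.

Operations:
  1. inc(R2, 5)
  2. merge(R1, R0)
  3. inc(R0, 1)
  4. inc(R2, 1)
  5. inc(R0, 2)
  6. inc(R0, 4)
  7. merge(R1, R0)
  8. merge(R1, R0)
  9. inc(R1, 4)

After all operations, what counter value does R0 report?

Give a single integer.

Op 1: inc R2 by 5 -> R2=(0,0,5) value=5
Op 2: merge R1<->R0 -> R1=(0,0,0) R0=(0,0,0)
Op 3: inc R0 by 1 -> R0=(1,0,0) value=1
Op 4: inc R2 by 1 -> R2=(0,0,6) value=6
Op 5: inc R0 by 2 -> R0=(3,0,0) value=3
Op 6: inc R0 by 4 -> R0=(7,0,0) value=7
Op 7: merge R1<->R0 -> R1=(7,0,0) R0=(7,0,0)
Op 8: merge R1<->R0 -> R1=(7,0,0) R0=(7,0,0)
Op 9: inc R1 by 4 -> R1=(7,4,0) value=11

Answer: 7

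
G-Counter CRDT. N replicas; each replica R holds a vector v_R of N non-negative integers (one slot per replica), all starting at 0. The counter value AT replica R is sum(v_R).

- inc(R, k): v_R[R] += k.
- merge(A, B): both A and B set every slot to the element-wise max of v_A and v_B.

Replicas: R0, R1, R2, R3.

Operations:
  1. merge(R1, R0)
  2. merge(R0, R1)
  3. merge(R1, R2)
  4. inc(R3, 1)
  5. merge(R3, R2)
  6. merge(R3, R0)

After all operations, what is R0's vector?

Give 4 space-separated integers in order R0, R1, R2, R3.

Answer: 0 0 0 1

Derivation:
Op 1: merge R1<->R0 -> R1=(0,0,0,0) R0=(0,0,0,0)
Op 2: merge R0<->R1 -> R0=(0,0,0,0) R1=(0,0,0,0)
Op 3: merge R1<->R2 -> R1=(0,0,0,0) R2=(0,0,0,0)
Op 4: inc R3 by 1 -> R3=(0,0,0,1) value=1
Op 5: merge R3<->R2 -> R3=(0,0,0,1) R2=(0,0,0,1)
Op 6: merge R3<->R0 -> R3=(0,0,0,1) R0=(0,0,0,1)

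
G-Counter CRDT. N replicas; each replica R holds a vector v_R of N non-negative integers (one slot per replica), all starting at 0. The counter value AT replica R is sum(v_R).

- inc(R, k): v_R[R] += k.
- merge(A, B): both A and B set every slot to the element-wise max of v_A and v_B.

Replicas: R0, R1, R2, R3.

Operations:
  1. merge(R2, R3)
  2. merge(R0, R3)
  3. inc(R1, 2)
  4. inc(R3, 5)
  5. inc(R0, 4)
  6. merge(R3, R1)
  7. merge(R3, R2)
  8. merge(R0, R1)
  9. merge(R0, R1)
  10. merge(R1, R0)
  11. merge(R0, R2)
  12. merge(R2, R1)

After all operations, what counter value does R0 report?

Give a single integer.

Answer: 11

Derivation:
Op 1: merge R2<->R3 -> R2=(0,0,0,0) R3=(0,0,0,0)
Op 2: merge R0<->R3 -> R0=(0,0,0,0) R3=(0,0,0,0)
Op 3: inc R1 by 2 -> R1=(0,2,0,0) value=2
Op 4: inc R3 by 5 -> R3=(0,0,0,5) value=5
Op 5: inc R0 by 4 -> R0=(4,0,0,0) value=4
Op 6: merge R3<->R1 -> R3=(0,2,0,5) R1=(0,2,0,5)
Op 7: merge R3<->R2 -> R3=(0,2,0,5) R2=(0,2,0,5)
Op 8: merge R0<->R1 -> R0=(4,2,0,5) R1=(4,2,0,5)
Op 9: merge R0<->R1 -> R0=(4,2,0,5) R1=(4,2,0,5)
Op 10: merge R1<->R0 -> R1=(4,2,0,5) R0=(4,2,0,5)
Op 11: merge R0<->R2 -> R0=(4,2,0,5) R2=(4,2,0,5)
Op 12: merge R2<->R1 -> R2=(4,2,0,5) R1=(4,2,0,5)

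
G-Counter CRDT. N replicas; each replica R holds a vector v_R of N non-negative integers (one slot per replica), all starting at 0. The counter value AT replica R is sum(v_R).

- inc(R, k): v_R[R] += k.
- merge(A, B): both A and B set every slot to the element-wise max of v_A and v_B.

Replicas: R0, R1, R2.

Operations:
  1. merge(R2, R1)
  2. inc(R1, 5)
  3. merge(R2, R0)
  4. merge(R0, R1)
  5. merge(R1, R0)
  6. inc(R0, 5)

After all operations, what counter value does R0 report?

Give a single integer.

Op 1: merge R2<->R1 -> R2=(0,0,0) R1=(0,0,0)
Op 2: inc R1 by 5 -> R1=(0,5,0) value=5
Op 3: merge R2<->R0 -> R2=(0,0,0) R0=(0,0,0)
Op 4: merge R0<->R1 -> R0=(0,5,0) R1=(0,5,0)
Op 5: merge R1<->R0 -> R1=(0,5,0) R0=(0,5,0)
Op 6: inc R0 by 5 -> R0=(5,5,0) value=10

Answer: 10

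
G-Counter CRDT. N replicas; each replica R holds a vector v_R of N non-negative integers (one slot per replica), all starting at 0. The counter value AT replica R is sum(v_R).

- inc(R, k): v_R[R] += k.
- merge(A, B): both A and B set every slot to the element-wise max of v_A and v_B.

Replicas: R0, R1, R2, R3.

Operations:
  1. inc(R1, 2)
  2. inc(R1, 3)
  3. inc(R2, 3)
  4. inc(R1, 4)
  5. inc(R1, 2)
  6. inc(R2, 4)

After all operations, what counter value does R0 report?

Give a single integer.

Op 1: inc R1 by 2 -> R1=(0,2,0,0) value=2
Op 2: inc R1 by 3 -> R1=(0,5,0,0) value=5
Op 3: inc R2 by 3 -> R2=(0,0,3,0) value=3
Op 4: inc R1 by 4 -> R1=(0,9,0,0) value=9
Op 5: inc R1 by 2 -> R1=(0,11,0,0) value=11
Op 6: inc R2 by 4 -> R2=(0,0,7,0) value=7

Answer: 0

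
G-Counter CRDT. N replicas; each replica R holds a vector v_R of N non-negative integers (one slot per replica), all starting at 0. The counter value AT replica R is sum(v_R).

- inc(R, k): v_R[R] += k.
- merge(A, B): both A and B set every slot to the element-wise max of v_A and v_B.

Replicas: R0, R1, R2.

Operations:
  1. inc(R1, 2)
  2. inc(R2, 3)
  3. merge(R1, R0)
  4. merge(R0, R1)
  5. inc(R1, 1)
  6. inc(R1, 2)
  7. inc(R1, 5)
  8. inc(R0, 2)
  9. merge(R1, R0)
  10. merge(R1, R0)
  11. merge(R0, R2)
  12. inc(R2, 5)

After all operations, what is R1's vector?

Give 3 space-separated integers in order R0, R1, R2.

Answer: 2 10 0

Derivation:
Op 1: inc R1 by 2 -> R1=(0,2,0) value=2
Op 2: inc R2 by 3 -> R2=(0,0,3) value=3
Op 3: merge R1<->R0 -> R1=(0,2,0) R0=(0,2,0)
Op 4: merge R0<->R1 -> R0=(0,2,0) R1=(0,2,0)
Op 5: inc R1 by 1 -> R1=(0,3,0) value=3
Op 6: inc R1 by 2 -> R1=(0,5,0) value=5
Op 7: inc R1 by 5 -> R1=(0,10,0) value=10
Op 8: inc R0 by 2 -> R0=(2,2,0) value=4
Op 9: merge R1<->R0 -> R1=(2,10,0) R0=(2,10,0)
Op 10: merge R1<->R0 -> R1=(2,10,0) R0=(2,10,0)
Op 11: merge R0<->R2 -> R0=(2,10,3) R2=(2,10,3)
Op 12: inc R2 by 5 -> R2=(2,10,8) value=20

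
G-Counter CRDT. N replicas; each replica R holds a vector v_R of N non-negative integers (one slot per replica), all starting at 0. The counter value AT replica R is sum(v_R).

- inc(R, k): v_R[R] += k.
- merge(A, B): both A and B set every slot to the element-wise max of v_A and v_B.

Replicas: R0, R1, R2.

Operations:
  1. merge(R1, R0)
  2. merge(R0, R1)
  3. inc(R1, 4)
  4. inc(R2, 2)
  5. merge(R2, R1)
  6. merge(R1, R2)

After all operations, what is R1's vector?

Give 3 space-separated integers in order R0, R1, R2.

Answer: 0 4 2

Derivation:
Op 1: merge R1<->R0 -> R1=(0,0,0) R0=(0,0,0)
Op 2: merge R0<->R1 -> R0=(0,0,0) R1=(0,0,0)
Op 3: inc R1 by 4 -> R1=(0,4,0) value=4
Op 4: inc R2 by 2 -> R2=(0,0,2) value=2
Op 5: merge R2<->R1 -> R2=(0,4,2) R1=(0,4,2)
Op 6: merge R1<->R2 -> R1=(0,4,2) R2=(0,4,2)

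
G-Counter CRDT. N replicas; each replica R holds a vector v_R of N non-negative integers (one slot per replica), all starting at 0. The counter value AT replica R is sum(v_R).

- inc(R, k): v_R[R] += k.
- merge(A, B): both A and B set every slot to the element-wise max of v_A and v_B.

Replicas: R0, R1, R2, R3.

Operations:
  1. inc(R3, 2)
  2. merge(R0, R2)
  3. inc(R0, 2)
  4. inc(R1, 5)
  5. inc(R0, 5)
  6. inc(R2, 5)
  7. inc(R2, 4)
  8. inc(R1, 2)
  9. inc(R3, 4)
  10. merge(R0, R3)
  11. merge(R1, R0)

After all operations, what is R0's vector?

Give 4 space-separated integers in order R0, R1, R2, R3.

Op 1: inc R3 by 2 -> R3=(0,0,0,2) value=2
Op 2: merge R0<->R2 -> R0=(0,0,0,0) R2=(0,0,0,0)
Op 3: inc R0 by 2 -> R0=(2,0,0,0) value=2
Op 4: inc R1 by 5 -> R1=(0,5,0,0) value=5
Op 5: inc R0 by 5 -> R0=(7,0,0,0) value=7
Op 6: inc R2 by 5 -> R2=(0,0,5,0) value=5
Op 7: inc R2 by 4 -> R2=(0,0,9,0) value=9
Op 8: inc R1 by 2 -> R1=(0,7,0,0) value=7
Op 9: inc R3 by 4 -> R3=(0,0,0,6) value=6
Op 10: merge R0<->R3 -> R0=(7,0,0,6) R3=(7,0,0,6)
Op 11: merge R1<->R0 -> R1=(7,7,0,6) R0=(7,7,0,6)

Answer: 7 7 0 6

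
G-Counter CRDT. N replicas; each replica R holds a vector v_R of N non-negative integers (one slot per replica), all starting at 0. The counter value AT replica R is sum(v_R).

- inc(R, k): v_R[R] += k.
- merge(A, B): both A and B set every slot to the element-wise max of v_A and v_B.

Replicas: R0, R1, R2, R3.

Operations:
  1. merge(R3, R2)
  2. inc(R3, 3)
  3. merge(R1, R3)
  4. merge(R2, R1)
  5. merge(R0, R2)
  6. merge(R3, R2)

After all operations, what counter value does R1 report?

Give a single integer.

Answer: 3

Derivation:
Op 1: merge R3<->R2 -> R3=(0,0,0,0) R2=(0,0,0,0)
Op 2: inc R3 by 3 -> R3=(0,0,0,3) value=3
Op 3: merge R1<->R3 -> R1=(0,0,0,3) R3=(0,0,0,3)
Op 4: merge R2<->R1 -> R2=(0,0,0,3) R1=(0,0,0,3)
Op 5: merge R0<->R2 -> R0=(0,0,0,3) R2=(0,0,0,3)
Op 6: merge R3<->R2 -> R3=(0,0,0,3) R2=(0,0,0,3)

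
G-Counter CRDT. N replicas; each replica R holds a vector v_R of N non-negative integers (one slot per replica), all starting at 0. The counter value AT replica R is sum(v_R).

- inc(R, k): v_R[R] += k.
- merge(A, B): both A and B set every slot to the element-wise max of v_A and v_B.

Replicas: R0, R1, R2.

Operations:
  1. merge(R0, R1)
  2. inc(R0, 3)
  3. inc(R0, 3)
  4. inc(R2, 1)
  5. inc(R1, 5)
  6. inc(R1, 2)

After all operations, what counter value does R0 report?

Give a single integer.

Op 1: merge R0<->R1 -> R0=(0,0,0) R1=(0,0,0)
Op 2: inc R0 by 3 -> R0=(3,0,0) value=3
Op 3: inc R0 by 3 -> R0=(6,0,0) value=6
Op 4: inc R2 by 1 -> R2=(0,0,1) value=1
Op 5: inc R1 by 5 -> R1=(0,5,0) value=5
Op 6: inc R1 by 2 -> R1=(0,7,0) value=7

Answer: 6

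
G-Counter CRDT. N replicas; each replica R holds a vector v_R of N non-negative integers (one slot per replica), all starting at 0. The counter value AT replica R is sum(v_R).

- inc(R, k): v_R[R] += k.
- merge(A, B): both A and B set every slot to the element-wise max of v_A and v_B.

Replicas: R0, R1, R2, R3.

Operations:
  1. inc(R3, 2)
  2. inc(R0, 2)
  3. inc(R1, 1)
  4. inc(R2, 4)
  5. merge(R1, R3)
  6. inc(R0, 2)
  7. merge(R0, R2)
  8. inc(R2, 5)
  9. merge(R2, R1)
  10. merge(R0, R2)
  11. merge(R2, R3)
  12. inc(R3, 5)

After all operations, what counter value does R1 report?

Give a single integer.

Answer: 16

Derivation:
Op 1: inc R3 by 2 -> R3=(0,0,0,2) value=2
Op 2: inc R0 by 2 -> R0=(2,0,0,0) value=2
Op 3: inc R1 by 1 -> R1=(0,1,0,0) value=1
Op 4: inc R2 by 4 -> R2=(0,0,4,0) value=4
Op 5: merge R1<->R3 -> R1=(0,1,0,2) R3=(0,1,0,2)
Op 6: inc R0 by 2 -> R0=(4,0,0,0) value=4
Op 7: merge R0<->R2 -> R0=(4,0,4,0) R2=(4,0,4,0)
Op 8: inc R2 by 5 -> R2=(4,0,9,0) value=13
Op 9: merge R2<->R1 -> R2=(4,1,9,2) R1=(4,1,9,2)
Op 10: merge R0<->R2 -> R0=(4,1,9,2) R2=(4,1,9,2)
Op 11: merge R2<->R3 -> R2=(4,1,9,2) R3=(4,1,9,2)
Op 12: inc R3 by 5 -> R3=(4,1,9,7) value=21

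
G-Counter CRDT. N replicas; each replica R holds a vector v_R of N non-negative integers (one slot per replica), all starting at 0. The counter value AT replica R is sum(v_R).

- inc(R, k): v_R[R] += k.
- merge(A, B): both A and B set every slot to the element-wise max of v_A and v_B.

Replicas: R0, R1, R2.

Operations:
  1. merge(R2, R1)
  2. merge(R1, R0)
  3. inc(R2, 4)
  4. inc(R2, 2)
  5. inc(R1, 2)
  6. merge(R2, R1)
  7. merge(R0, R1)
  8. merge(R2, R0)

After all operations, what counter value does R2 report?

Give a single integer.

Op 1: merge R2<->R1 -> R2=(0,0,0) R1=(0,0,0)
Op 2: merge R1<->R0 -> R1=(0,0,0) R0=(0,0,0)
Op 3: inc R2 by 4 -> R2=(0,0,4) value=4
Op 4: inc R2 by 2 -> R2=(0,0,6) value=6
Op 5: inc R1 by 2 -> R1=(0,2,0) value=2
Op 6: merge R2<->R1 -> R2=(0,2,6) R1=(0,2,6)
Op 7: merge R0<->R1 -> R0=(0,2,6) R1=(0,2,6)
Op 8: merge R2<->R0 -> R2=(0,2,6) R0=(0,2,6)

Answer: 8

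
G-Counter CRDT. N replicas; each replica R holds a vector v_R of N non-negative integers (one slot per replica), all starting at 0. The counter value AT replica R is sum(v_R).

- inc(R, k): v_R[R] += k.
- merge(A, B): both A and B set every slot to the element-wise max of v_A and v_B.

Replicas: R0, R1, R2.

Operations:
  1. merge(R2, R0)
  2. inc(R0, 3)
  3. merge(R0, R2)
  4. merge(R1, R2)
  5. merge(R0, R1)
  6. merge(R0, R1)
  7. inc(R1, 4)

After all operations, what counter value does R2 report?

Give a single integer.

Op 1: merge R2<->R0 -> R2=(0,0,0) R0=(0,0,0)
Op 2: inc R0 by 3 -> R0=(3,0,0) value=3
Op 3: merge R0<->R2 -> R0=(3,0,0) R2=(3,0,0)
Op 4: merge R1<->R2 -> R1=(3,0,0) R2=(3,0,0)
Op 5: merge R0<->R1 -> R0=(3,0,0) R1=(3,0,0)
Op 6: merge R0<->R1 -> R0=(3,0,0) R1=(3,0,0)
Op 7: inc R1 by 4 -> R1=(3,4,0) value=7

Answer: 3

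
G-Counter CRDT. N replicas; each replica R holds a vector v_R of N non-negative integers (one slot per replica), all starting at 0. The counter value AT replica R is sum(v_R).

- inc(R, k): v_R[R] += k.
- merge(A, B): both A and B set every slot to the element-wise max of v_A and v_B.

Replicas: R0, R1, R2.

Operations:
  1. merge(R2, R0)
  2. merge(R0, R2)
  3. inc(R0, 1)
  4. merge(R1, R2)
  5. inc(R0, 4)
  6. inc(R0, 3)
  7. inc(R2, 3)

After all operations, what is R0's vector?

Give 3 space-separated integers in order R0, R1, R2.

Answer: 8 0 0

Derivation:
Op 1: merge R2<->R0 -> R2=(0,0,0) R0=(0,0,0)
Op 2: merge R0<->R2 -> R0=(0,0,0) R2=(0,0,0)
Op 3: inc R0 by 1 -> R0=(1,0,0) value=1
Op 4: merge R1<->R2 -> R1=(0,0,0) R2=(0,0,0)
Op 5: inc R0 by 4 -> R0=(5,0,0) value=5
Op 6: inc R0 by 3 -> R0=(8,0,0) value=8
Op 7: inc R2 by 3 -> R2=(0,0,3) value=3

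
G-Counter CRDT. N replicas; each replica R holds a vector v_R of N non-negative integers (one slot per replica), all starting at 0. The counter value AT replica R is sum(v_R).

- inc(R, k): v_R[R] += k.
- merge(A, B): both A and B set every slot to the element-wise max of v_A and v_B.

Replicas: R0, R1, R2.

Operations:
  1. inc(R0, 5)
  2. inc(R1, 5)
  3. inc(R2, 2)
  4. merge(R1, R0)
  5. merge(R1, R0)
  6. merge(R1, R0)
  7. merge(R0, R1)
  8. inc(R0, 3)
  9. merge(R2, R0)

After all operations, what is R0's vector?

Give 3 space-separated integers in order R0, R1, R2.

Op 1: inc R0 by 5 -> R0=(5,0,0) value=5
Op 2: inc R1 by 5 -> R1=(0,5,0) value=5
Op 3: inc R2 by 2 -> R2=(0,0,2) value=2
Op 4: merge R1<->R0 -> R1=(5,5,0) R0=(5,5,0)
Op 5: merge R1<->R0 -> R1=(5,5,0) R0=(5,5,0)
Op 6: merge R1<->R0 -> R1=(5,5,0) R0=(5,5,0)
Op 7: merge R0<->R1 -> R0=(5,5,0) R1=(5,5,0)
Op 8: inc R0 by 3 -> R0=(8,5,0) value=13
Op 9: merge R2<->R0 -> R2=(8,5,2) R0=(8,5,2)

Answer: 8 5 2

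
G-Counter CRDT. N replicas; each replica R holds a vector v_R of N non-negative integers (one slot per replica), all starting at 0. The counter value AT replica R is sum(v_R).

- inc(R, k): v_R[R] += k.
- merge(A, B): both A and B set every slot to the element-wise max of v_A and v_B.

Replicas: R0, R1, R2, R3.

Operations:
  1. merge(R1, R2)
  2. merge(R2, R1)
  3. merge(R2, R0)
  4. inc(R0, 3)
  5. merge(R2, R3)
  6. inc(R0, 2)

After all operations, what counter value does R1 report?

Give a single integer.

Answer: 0

Derivation:
Op 1: merge R1<->R2 -> R1=(0,0,0,0) R2=(0,0,0,0)
Op 2: merge R2<->R1 -> R2=(0,0,0,0) R1=(0,0,0,0)
Op 3: merge R2<->R0 -> R2=(0,0,0,0) R0=(0,0,0,0)
Op 4: inc R0 by 3 -> R0=(3,0,0,0) value=3
Op 5: merge R2<->R3 -> R2=(0,0,0,0) R3=(0,0,0,0)
Op 6: inc R0 by 2 -> R0=(5,0,0,0) value=5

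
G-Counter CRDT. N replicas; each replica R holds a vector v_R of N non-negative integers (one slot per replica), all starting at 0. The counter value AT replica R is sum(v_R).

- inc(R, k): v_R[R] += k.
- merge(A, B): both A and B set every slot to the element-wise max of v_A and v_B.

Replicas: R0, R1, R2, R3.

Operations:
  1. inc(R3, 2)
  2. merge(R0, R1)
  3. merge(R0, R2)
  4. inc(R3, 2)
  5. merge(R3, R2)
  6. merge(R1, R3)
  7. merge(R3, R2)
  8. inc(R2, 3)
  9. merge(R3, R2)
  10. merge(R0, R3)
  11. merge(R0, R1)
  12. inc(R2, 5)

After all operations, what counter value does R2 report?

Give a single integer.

Op 1: inc R3 by 2 -> R3=(0,0,0,2) value=2
Op 2: merge R0<->R1 -> R0=(0,0,0,0) R1=(0,0,0,0)
Op 3: merge R0<->R2 -> R0=(0,0,0,0) R2=(0,0,0,0)
Op 4: inc R3 by 2 -> R3=(0,0,0,4) value=4
Op 5: merge R3<->R2 -> R3=(0,0,0,4) R2=(0,0,0,4)
Op 6: merge R1<->R3 -> R1=(0,0,0,4) R3=(0,0,0,4)
Op 7: merge R3<->R2 -> R3=(0,0,0,4) R2=(0,0,0,4)
Op 8: inc R2 by 3 -> R2=(0,0,3,4) value=7
Op 9: merge R3<->R2 -> R3=(0,0,3,4) R2=(0,0,3,4)
Op 10: merge R0<->R3 -> R0=(0,0,3,4) R3=(0,0,3,4)
Op 11: merge R0<->R1 -> R0=(0,0,3,4) R1=(0,0,3,4)
Op 12: inc R2 by 5 -> R2=(0,0,8,4) value=12

Answer: 12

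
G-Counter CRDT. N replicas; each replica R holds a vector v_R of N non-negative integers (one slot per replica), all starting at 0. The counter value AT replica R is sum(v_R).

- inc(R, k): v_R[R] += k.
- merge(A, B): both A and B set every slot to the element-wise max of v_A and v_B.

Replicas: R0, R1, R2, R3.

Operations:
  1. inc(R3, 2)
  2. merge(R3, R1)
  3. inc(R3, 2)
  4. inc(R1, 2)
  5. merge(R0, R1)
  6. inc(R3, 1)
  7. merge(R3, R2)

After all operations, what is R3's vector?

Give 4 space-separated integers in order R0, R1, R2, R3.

Answer: 0 0 0 5

Derivation:
Op 1: inc R3 by 2 -> R3=(0,0,0,2) value=2
Op 2: merge R3<->R1 -> R3=(0,0,0,2) R1=(0,0,0,2)
Op 3: inc R3 by 2 -> R3=(0,0,0,4) value=4
Op 4: inc R1 by 2 -> R1=(0,2,0,2) value=4
Op 5: merge R0<->R1 -> R0=(0,2,0,2) R1=(0,2,0,2)
Op 6: inc R3 by 1 -> R3=(0,0,0,5) value=5
Op 7: merge R3<->R2 -> R3=(0,0,0,5) R2=(0,0,0,5)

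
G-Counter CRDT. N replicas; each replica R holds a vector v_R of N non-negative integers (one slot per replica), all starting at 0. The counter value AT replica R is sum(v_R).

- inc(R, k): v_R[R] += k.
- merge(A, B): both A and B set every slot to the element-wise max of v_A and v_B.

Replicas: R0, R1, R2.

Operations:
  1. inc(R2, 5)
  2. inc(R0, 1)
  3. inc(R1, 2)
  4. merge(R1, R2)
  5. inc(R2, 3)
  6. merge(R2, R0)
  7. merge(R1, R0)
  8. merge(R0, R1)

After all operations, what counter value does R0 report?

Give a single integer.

Op 1: inc R2 by 5 -> R2=(0,0,5) value=5
Op 2: inc R0 by 1 -> R0=(1,0,0) value=1
Op 3: inc R1 by 2 -> R1=(0,2,0) value=2
Op 4: merge R1<->R2 -> R1=(0,2,5) R2=(0,2,5)
Op 5: inc R2 by 3 -> R2=(0,2,8) value=10
Op 6: merge R2<->R0 -> R2=(1,2,8) R0=(1,2,8)
Op 7: merge R1<->R0 -> R1=(1,2,8) R0=(1,2,8)
Op 8: merge R0<->R1 -> R0=(1,2,8) R1=(1,2,8)

Answer: 11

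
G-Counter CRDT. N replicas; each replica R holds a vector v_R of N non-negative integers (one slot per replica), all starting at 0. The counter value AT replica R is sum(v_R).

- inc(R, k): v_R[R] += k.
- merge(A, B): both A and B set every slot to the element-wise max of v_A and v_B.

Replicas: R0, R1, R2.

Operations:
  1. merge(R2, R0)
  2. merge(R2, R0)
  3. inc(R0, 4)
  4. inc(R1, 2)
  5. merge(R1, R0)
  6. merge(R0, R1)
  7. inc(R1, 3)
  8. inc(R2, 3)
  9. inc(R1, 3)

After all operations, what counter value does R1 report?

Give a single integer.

Op 1: merge R2<->R0 -> R2=(0,0,0) R0=(0,0,0)
Op 2: merge R2<->R0 -> R2=(0,0,0) R0=(0,0,0)
Op 3: inc R0 by 4 -> R0=(4,0,0) value=4
Op 4: inc R1 by 2 -> R1=(0,2,0) value=2
Op 5: merge R1<->R0 -> R1=(4,2,0) R0=(4,2,0)
Op 6: merge R0<->R1 -> R0=(4,2,0) R1=(4,2,0)
Op 7: inc R1 by 3 -> R1=(4,5,0) value=9
Op 8: inc R2 by 3 -> R2=(0,0,3) value=3
Op 9: inc R1 by 3 -> R1=(4,8,0) value=12

Answer: 12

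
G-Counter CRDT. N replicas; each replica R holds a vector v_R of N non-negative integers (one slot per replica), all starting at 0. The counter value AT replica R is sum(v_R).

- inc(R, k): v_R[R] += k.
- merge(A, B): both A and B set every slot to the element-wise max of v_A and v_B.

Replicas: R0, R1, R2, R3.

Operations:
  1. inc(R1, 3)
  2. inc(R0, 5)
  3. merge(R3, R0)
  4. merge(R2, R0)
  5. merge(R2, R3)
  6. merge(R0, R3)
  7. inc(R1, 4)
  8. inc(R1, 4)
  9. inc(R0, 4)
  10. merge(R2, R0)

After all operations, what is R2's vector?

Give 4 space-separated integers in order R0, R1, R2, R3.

Op 1: inc R1 by 3 -> R1=(0,3,0,0) value=3
Op 2: inc R0 by 5 -> R0=(5,0,0,0) value=5
Op 3: merge R3<->R0 -> R3=(5,0,0,0) R0=(5,0,0,0)
Op 4: merge R2<->R0 -> R2=(5,0,0,0) R0=(5,0,0,0)
Op 5: merge R2<->R3 -> R2=(5,0,0,0) R3=(5,0,0,0)
Op 6: merge R0<->R3 -> R0=(5,0,0,0) R3=(5,0,0,0)
Op 7: inc R1 by 4 -> R1=(0,7,0,0) value=7
Op 8: inc R1 by 4 -> R1=(0,11,0,0) value=11
Op 9: inc R0 by 4 -> R0=(9,0,0,0) value=9
Op 10: merge R2<->R0 -> R2=(9,0,0,0) R0=(9,0,0,0)

Answer: 9 0 0 0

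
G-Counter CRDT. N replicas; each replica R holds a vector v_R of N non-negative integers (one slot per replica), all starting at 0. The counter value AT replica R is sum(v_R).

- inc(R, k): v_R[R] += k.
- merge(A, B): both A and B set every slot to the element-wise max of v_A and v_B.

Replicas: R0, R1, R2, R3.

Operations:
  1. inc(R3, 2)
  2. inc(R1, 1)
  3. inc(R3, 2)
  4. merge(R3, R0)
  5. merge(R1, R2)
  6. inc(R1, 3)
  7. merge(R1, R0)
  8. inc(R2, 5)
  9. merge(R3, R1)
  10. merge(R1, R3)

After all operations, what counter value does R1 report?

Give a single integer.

Op 1: inc R3 by 2 -> R3=(0,0,0,2) value=2
Op 2: inc R1 by 1 -> R1=(0,1,0,0) value=1
Op 3: inc R3 by 2 -> R3=(0,0,0,4) value=4
Op 4: merge R3<->R0 -> R3=(0,0,0,4) R0=(0,0,0,4)
Op 5: merge R1<->R2 -> R1=(0,1,0,0) R2=(0,1,0,0)
Op 6: inc R1 by 3 -> R1=(0,4,0,0) value=4
Op 7: merge R1<->R0 -> R1=(0,4,0,4) R0=(0,4,0,4)
Op 8: inc R2 by 5 -> R2=(0,1,5,0) value=6
Op 9: merge R3<->R1 -> R3=(0,4,0,4) R1=(0,4,0,4)
Op 10: merge R1<->R3 -> R1=(0,4,0,4) R3=(0,4,0,4)

Answer: 8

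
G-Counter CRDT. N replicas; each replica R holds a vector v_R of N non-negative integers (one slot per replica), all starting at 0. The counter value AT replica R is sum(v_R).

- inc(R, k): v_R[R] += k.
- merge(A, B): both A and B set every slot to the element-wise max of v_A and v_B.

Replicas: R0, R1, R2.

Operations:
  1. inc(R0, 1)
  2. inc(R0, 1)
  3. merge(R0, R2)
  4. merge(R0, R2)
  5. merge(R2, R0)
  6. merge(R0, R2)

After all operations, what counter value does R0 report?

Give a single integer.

Answer: 2

Derivation:
Op 1: inc R0 by 1 -> R0=(1,0,0) value=1
Op 2: inc R0 by 1 -> R0=(2,0,0) value=2
Op 3: merge R0<->R2 -> R0=(2,0,0) R2=(2,0,0)
Op 4: merge R0<->R2 -> R0=(2,0,0) R2=(2,0,0)
Op 5: merge R2<->R0 -> R2=(2,0,0) R0=(2,0,0)
Op 6: merge R0<->R2 -> R0=(2,0,0) R2=(2,0,0)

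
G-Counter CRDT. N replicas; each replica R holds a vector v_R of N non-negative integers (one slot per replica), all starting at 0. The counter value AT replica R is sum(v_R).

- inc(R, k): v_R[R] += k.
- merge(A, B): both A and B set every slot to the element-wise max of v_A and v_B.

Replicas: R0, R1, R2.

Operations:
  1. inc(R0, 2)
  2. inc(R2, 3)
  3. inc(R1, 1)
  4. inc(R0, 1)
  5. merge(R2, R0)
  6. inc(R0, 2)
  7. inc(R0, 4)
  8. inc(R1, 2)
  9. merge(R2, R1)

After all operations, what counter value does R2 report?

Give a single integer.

Op 1: inc R0 by 2 -> R0=(2,0,0) value=2
Op 2: inc R2 by 3 -> R2=(0,0,3) value=3
Op 3: inc R1 by 1 -> R1=(0,1,0) value=1
Op 4: inc R0 by 1 -> R0=(3,0,0) value=3
Op 5: merge R2<->R0 -> R2=(3,0,3) R0=(3,0,3)
Op 6: inc R0 by 2 -> R0=(5,0,3) value=8
Op 7: inc R0 by 4 -> R0=(9,0,3) value=12
Op 8: inc R1 by 2 -> R1=(0,3,0) value=3
Op 9: merge R2<->R1 -> R2=(3,3,3) R1=(3,3,3)

Answer: 9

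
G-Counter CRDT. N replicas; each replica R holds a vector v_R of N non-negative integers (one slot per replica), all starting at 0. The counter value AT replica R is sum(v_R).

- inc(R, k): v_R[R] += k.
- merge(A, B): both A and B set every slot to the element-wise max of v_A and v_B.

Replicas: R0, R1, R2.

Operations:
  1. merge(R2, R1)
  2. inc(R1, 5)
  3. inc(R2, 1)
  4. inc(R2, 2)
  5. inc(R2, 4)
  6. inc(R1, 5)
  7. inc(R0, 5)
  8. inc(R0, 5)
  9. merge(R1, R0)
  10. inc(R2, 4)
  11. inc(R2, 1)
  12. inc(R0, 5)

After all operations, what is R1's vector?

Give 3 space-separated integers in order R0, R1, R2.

Answer: 10 10 0

Derivation:
Op 1: merge R2<->R1 -> R2=(0,0,0) R1=(0,0,0)
Op 2: inc R1 by 5 -> R1=(0,5,0) value=5
Op 3: inc R2 by 1 -> R2=(0,0,1) value=1
Op 4: inc R2 by 2 -> R2=(0,0,3) value=3
Op 5: inc R2 by 4 -> R2=(0,0,7) value=7
Op 6: inc R1 by 5 -> R1=(0,10,0) value=10
Op 7: inc R0 by 5 -> R0=(5,0,0) value=5
Op 8: inc R0 by 5 -> R0=(10,0,0) value=10
Op 9: merge R1<->R0 -> R1=(10,10,0) R0=(10,10,0)
Op 10: inc R2 by 4 -> R2=(0,0,11) value=11
Op 11: inc R2 by 1 -> R2=(0,0,12) value=12
Op 12: inc R0 by 5 -> R0=(15,10,0) value=25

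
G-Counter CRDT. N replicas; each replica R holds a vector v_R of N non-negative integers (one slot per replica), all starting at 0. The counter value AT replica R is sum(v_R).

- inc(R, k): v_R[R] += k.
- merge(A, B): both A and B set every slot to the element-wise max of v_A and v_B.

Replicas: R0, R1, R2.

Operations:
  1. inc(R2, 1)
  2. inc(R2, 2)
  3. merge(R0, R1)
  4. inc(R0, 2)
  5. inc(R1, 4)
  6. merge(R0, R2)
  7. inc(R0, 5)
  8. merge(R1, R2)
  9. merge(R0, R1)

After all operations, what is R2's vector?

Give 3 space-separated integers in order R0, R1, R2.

Answer: 2 4 3

Derivation:
Op 1: inc R2 by 1 -> R2=(0,0,1) value=1
Op 2: inc R2 by 2 -> R2=(0,0,3) value=3
Op 3: merge R0<->R1 -> R0=(0,0,0) R1=(0,0,0)
Op 4: inc R0 by 2 -> R0=(2,0,0) value=2
Op 5: inc R1 by 4 -> R1=(0,4,0) value=4
Op 6: merge R0<->R2 -> R0=(2,0,3) R2=(2,0,3)
Op 7: inc R0 by 5 -> R0=(7,0,3) value=10
Op 8: merge R1<->R2 -> R1=(2,4,3) R2=(2,4,3)
Op 9: merge R0<->R1 -> R0=(7,4,3) R1=(7,4,3)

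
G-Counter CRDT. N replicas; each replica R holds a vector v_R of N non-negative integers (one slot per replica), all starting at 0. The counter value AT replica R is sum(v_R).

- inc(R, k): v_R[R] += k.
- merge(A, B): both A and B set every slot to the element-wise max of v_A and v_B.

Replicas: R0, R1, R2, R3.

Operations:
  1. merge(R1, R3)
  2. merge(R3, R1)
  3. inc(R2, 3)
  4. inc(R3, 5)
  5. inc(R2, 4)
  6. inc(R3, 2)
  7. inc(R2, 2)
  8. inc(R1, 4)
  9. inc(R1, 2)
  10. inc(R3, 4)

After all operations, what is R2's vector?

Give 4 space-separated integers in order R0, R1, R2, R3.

Op 1: merge R1<->R3 -> R1=(0,0,0,0) R3=(0,0,0,0)
Op 2: merge R3<->R1 -> R3=(0,0,0,0) R1=(0,0,0,0)
Op 3: inc R2 by 3 -> R2=(0,0,3,0) value=3
Op 4: inc R3 by 5 -> R3=(0,0,0,5) value=5
Op 5: inc R2 by 4 -> R2=(0,0,7,0) value=7
Op 6: inc R3 by 2 -> R3=(0,0,0,7) value=7
Op 7: inc R2 by 2 -> R2=(0,0,9,0) value=9
Op 8: inc R1 by 4 -> R1=(0,4,0,0) value=4
Op 9: inc R1 by 2 -> R1=(0,6,0,0) value=6
Op 10: inc R3 by 4 -> R3=(0,0,0,11) value=11

Answer: 0 0 9 0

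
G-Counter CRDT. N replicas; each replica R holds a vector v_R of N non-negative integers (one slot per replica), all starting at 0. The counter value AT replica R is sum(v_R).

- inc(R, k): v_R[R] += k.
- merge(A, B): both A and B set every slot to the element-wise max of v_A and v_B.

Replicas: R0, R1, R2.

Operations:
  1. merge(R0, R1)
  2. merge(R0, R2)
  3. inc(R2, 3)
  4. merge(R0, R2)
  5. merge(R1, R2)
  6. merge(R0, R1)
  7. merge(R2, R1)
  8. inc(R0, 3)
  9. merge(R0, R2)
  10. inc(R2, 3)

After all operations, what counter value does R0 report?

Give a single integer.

Answer: 6

Derivation:
Op 1: merge R0<->R1 -> R0=(0,0,0) R1=(0,0,0)
Op 2: merge R0<->R2 -> R0=(0,0,0) R2=(0,0,0)
Op 3: inc R2 by 3 -> R2=(0,0,3) value=3
Op 4: merge R0<->R2 -> R0=(0,0,3) R2=(0,0,3)
Op 5: merge R1<->R2 -> R1=(0,0,3) R2=(0,0,3)
Op 6: merge R0<->R1 -> R0=(0,0,3) R1=(0,0,3)
Op 7: merge R2<->R1 -> R2=(0,0,3) R1=(0,0,3)
Op 8: inc R0 by 3 -> R0=(3,0,3) value=6
Op 9: merge R0<->R2 -> R0=(3,0,3) R2=(3,0,3)
Op 10: inc R2 by 3 -> R2=(3,0,6) value=9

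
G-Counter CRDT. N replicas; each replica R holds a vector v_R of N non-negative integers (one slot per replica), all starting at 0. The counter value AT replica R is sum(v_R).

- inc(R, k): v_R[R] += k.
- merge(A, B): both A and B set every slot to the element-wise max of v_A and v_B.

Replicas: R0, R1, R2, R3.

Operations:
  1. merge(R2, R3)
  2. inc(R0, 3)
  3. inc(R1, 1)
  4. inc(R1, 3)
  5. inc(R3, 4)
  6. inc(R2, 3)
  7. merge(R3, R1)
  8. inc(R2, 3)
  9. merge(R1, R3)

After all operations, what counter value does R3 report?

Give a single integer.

Answer: 8

Derivation:
Op 1: merge R2<->R3 -> R2=(0,0,0,0) R3=(0,0,0,0)
Op 2: inc R0 by 3 -> R0=(3,0,0,0) value=3
Op 3: inc R1 by 1 -> R1=(0,1,0,0) value=1
Op 4: inc R1 by 3 -> R1=(0,4,0,0) value=4
Op 5: inc R3 by 4 -> R3=(0,0,0,4) value=4
Op 6: inc R2 by 3 -> R2=(0,0,3,0) value=3
Op 7: merge R3<->R1 -> R3=(0,4,0,4) R1=(0,4,0,4)
Op 8: inc R2 by 3 -> R2=(0,0,6,0) value=6
Op 9: merge R1<->R3 -> R1=(0,4,0,4) R3=(0,4,0,4)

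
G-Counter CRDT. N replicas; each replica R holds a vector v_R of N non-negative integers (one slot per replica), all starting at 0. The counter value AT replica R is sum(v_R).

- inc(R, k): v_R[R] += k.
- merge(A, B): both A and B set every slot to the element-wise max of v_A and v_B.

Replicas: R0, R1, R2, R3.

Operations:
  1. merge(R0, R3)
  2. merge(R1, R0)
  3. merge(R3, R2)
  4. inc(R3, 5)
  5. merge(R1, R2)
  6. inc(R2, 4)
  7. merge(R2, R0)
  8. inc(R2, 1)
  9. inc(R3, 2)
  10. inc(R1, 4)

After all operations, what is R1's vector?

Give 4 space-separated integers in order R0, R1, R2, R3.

Op 1: merge R0<->R3 -> R0=(0,0,0,0) R3=(0,0,0,0)
Op 2: merge R1<->R0 -> R1=(0,0,0,0) R0=(0,0,0,0)
Op 3: merge R3<->R2 -> R3=(0,0,0,0) R2=(0,0,0,0)
Op 4: inc R3 by 5 -> R3=(0,0,0,5) value=5
Op 5: merge R1<->R2 -> R1=(0,0,0,0) R2=(0,0,0,0)
Op 6: inc R2 by 4 -> R2=(0,0,4,0) value=4
Op 7: merge R2<->R0 -> R2=(0,0,4,0) R0=(0,0,4,0)
Op 8: inc R2 by 1 -> R2=(0,0,5,0) value=5
Op 9: inc R3 by 2 -> R3=(0,0,0,7) value=7
Op 10: inc R1 by 4 -> R1=(0,4,0,0) value=4

Answer: 0 4 0 0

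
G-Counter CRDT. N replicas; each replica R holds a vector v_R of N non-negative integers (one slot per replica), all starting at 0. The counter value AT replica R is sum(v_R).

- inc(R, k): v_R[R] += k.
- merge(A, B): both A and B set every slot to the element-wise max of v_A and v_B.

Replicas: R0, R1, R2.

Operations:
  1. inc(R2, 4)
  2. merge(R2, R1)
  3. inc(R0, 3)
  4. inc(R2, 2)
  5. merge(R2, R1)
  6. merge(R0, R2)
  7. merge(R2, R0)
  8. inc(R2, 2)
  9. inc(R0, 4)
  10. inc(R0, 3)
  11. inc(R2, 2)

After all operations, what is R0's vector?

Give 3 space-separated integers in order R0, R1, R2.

Answer: 10 0 6

Derivation:
Op 1: inc R2 by 4 -> R2=(0,0,4) value=4
Op 2: merge R2<->R1 -> R2=(0,0,4) R1=(0,0,4)
Op 3: inc R0 by 3 -> R0=(3,0,0) value=3
Op 4: inc R2 by 2 -> R2=(0,0,6) value=6
Op 5: merge R2<->R1 -> R2=(0,0,6) R1=(0,0,6)
Op 6: merge R0<->R2 -> R0=(3,0,6) R2=(3,0,6)
Op 7: merge R2<->R0 -> R2=(3,0,6) R0=(3,0,6)
Op 8: inc R2 by 2 -> R2=(3,0,8) value=11
Op 9: inc R0 by 4 -> R0=(7,0,6) value=13
Op 10: inc R0 by 3 -> R0=(10,0,6) value=16
Op 11: inc R2 by 2 -> R2=(3,0,10) value=13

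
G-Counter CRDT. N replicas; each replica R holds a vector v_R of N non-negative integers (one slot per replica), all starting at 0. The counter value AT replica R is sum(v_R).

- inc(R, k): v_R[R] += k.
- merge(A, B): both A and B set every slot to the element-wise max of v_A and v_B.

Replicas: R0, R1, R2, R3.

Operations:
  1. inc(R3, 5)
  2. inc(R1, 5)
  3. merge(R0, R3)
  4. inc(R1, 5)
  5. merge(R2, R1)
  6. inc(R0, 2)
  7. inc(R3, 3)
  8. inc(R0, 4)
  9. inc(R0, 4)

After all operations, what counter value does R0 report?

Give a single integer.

Op 1: inc R3 by 5 -> R3=(0,0,0,5) value=5
Op 2: inc R1 by 5 -> R1=(0,5,0,0) value=5
Op 3: merge R0<->R3 -> R0=(0,0,0,5) R3=(0,0,0,5)
Op 4: inc R1 by 5 -> R1=(0,10,0,0) value=10
Op 5: merge R2<->R1 -> R2=(0,10,0,0) R1=(0,10,0,0)
Op 6: inc R0 by 2 -> R0=(2,0,0,5) value=7
Op 7: inc R3 by 3 -> R3=(0,0,0,8) value=8
Op 8: inc R0 by 4 -> R0=(6,0,0,5) value=11
Op 9: inc R0 by 4 -> R0=(10,0,0,5) value=15

Answer: 15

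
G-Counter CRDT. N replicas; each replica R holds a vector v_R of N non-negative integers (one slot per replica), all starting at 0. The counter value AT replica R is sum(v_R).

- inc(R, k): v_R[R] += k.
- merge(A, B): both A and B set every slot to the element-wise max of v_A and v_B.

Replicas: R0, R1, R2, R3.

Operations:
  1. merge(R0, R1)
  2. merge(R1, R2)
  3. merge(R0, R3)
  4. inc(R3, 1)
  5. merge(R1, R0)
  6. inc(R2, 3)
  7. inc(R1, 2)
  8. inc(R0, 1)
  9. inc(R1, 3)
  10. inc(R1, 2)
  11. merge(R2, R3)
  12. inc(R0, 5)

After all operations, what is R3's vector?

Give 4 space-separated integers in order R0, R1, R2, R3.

Op 1: merge R0<->R1 -> R0=(0,0,0,0) R1=(0,0,0,0)
Op 2: merge R1<->R2 -> R1=(0,0,0,0) R2=(0,0,0,0)
Op 3: merge R0<->R3 -> R0=(0,0,0,0) R3=(0,0,0,0)
Op 4: inc R3 by 1 -> R3=(0,0,0,1) value=1
Op 5: merge R1<->R0 -> R1=(0,0,0,0) R0=(0,0,0,0)
Op 6: inc R2 by 3 -> R2=(0,0,3,0) value=3
Op 7: inc R1 by 2 -> R1=(0,2,0,0) value=2
Op 8: inc R0 by 1 -> R0=(1,0,0,0) value=1
Op 9: inc R1 by 3 -> R1=(0,5,0,0) value=5
Op 10: inc R1 by 2 -> R1=(0,7,0,0) value=7
Op 11: merge R2<->R3 -> R2=(0,0,3,1) R3=(0,0,3,1)
Op 12: inc R0 by 5 -> R0=(6,0,0,0) value=6

Answer: 0 0 3 1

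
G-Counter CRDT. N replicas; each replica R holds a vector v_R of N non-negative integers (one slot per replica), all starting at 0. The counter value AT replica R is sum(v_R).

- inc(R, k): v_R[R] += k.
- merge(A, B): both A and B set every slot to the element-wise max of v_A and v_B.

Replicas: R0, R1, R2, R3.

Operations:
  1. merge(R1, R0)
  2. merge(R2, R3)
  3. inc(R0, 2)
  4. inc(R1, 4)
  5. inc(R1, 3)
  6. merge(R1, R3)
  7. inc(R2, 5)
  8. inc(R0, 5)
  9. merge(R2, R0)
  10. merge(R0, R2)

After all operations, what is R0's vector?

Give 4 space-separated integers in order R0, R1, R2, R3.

Answer: 7 0 5 0

Derivation:
Op 1: merge R1<->R0 -> R1=(0,0,0,0) R0=(0,0,0,0)
Op 2: merge R2<->R3 -> R2=(0,0,0,0) R3=(0,0,0,0)
Op 3: inc R0 by 2 -> R0=(2,0,0,0) value=2
Op 4: inc R1 by 4 -> R1=(0,4,0,0) value=4
Op 5: inc R1 by 3 -> R1=(0,7,0,0) value=7
Op 6: merge R1<->R3 -> R1=(0,7,0,0) R3=(0,7,0,0)
Op 7: inc R2 by 5 -> R2=(0,0,5,0) value=5
Op 8: inc R0 by 5 -> R0=(7,0,0,0) value=7
Op 9: merge R2<->R0 -> R2=(7,0,5,0) R0=(7,0,5,0)
Op 10: merge R0<->R2 -> R0=(7,0,5,0) R2=(7,0,5,0)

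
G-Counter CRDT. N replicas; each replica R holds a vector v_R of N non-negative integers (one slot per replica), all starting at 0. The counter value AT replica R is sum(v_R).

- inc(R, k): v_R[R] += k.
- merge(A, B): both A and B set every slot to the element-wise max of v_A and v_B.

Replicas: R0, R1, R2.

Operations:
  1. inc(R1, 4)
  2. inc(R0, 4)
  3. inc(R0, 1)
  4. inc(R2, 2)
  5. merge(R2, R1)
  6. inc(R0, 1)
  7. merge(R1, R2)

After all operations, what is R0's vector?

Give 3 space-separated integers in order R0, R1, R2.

Op 1: inc R1 by 4 -> R1=(0,4,0) value=4
Op 2: inc R0 by 4 -> R0=(4,0,0) value=4
Op 3: inc R0 by 1 -> R0=(5,0,0) value=5
Op 4: inc R2 by 2 -> R2=(0,0,2) value=2
Op 5: merge R2<->R1 -> R2=(0,4,2) R1=(0,4,2)
Op 6: inc R0 by 1 -> R0=(6,0,0) value=6
Op 7: merge R1<->R2 -> R1=(0,4,2) R2=(0,4,2)

Answer: 6 0 0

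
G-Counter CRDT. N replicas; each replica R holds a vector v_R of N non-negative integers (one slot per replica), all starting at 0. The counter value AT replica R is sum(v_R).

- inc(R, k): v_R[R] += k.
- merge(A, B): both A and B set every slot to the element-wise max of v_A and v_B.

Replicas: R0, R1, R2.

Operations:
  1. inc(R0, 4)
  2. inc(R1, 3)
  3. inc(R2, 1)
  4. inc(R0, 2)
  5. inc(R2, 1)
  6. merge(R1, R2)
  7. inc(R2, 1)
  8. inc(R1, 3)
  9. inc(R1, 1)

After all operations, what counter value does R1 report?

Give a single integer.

Op 1: inc R0 by 4 -> R0=(4,0,0) value=4
Op 2: inc R1 by 3 -> R1=(0,3,0) value=3
Op 3: inc R2 by 1 -> R2=(0,0,1) value=1
Op 4: inc R0 by 2 -> R0=(6,0,0) value=6
Op 5: inc R2 by 1 -> R2=(0,0,2) value=2
Op 6: merge R1<->R2 -> R1=(0,3,2) R2=(0,3,2)
Op 7: inc R2 by 1 -> R2=(0,3,3) value=6
Op 8: inc R1 by 3 -> R1=(0,6,2) value=8
Op 9: inc R1 by 1 -> R1=(0,7,2) value=9

Answer: 9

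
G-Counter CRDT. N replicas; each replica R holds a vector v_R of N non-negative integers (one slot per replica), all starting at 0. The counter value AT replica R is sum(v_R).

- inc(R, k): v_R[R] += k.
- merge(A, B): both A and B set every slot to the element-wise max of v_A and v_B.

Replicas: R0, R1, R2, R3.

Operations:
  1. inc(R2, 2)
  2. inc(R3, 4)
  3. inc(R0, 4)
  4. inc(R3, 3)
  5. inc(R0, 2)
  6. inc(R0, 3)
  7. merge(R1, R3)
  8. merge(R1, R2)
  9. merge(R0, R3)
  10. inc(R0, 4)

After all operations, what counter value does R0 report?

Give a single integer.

Op 1: inc R2 by 2 -> R2=(0,0,2,0) value=2
Op 2: inc R3 by 4 -> R3=(0,0,0,4) value=4
Op 3: inc R0 by 4 -> R0=(4,0,0,0) value=4
Op 4: inc R3 by 3 -> R3=(0,0,0,7) value=7
Op 5: inc R0 by 2 -> R0=(6,0,0,0) value=6
Op 6: inc R0 by 3 -> R0=(9,0,0,0) value=9
Op 7: merge R1<->R3 -> R1=(0,0,0,7) R3=(0,0,0,7)
Op 8: merge R1<->R2 -> R1=(0,0,2,7) R2=(0,0,2,7)
Op 9: merge R0<->R3 -> R0=(9,0,0,7) R3=(9,0,0,7)
Op 10: inc R0 by 4 -> R0=(13,0,0,7) value=20

Answer: 20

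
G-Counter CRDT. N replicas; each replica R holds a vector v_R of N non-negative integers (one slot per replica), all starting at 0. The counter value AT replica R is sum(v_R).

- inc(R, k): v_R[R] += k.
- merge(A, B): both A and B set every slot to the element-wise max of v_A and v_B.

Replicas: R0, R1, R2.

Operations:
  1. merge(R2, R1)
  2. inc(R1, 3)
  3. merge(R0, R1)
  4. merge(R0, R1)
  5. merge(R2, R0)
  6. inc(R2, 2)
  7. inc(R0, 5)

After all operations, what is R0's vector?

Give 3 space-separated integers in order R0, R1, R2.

Op 1: merge R2<->R1 -> R2=(0,0,0) R1=(0,0,0)
Op 2: inc R1 by 3 -> R1=(0,3,0) value=3
Op 3: merge R0<->R1 -> R0=(0,3,0) R1=(0,3,0)
Op 4: merge R0<->R1 -> R0=(0,3,0) R1=(0,3,0)
Op 5: merge R2<->R0 -> R2=(0,3,0) R0=(0,3,0)
Op 6: inc R2 by 2 -> R2=(0,3,2) value=5
Op 7: inc R0 by 5 -> R0=(5,3,0) value=8

Answer: 5 3 0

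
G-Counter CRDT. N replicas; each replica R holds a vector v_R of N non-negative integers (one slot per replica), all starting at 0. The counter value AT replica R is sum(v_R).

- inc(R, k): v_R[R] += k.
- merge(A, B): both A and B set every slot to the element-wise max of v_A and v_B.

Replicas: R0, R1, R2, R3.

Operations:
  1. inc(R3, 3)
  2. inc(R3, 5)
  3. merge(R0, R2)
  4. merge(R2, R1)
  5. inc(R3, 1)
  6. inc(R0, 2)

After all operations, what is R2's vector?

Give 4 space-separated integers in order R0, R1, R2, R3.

Answer: 0 0 0 0

Derivation:
Op 1: inc R3 by 3 -> R3=(0,0,0,3) value=3
Op 2: inc R3 by 5 -> R3=(0,0,0,8) value=8
Op 3: merge R0<->R2 -> R0=(0,0,0,0) R2=(0,0,0,0)
Op 4: merge R2<->R1 -> R2=(0,0,0,0) R1=(0,0,0,0)
Op 5: inc R3 by 1 -> R3=(0,0,0,9) value=9
Op 6: inc R0 by 2 -> R0=(2,0,0,0) value=2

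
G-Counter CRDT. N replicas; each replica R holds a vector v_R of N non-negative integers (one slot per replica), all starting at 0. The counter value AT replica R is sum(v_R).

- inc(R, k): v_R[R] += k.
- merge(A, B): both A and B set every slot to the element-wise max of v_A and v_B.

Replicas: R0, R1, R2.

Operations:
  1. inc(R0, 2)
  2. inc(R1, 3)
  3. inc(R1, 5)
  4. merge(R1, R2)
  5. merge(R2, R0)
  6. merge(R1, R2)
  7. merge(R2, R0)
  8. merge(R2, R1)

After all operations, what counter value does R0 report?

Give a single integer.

Answer: 10

Derivation:
Op 1: inc R0 by 2 -> R0=(2,0,0) value=2
Op 2: inc R1 by 3 -> R1=(0,3,0) value=3
Op 3: inc R1 by 5 -> R1=(0,8,0) value=8
Op 4: merge R1<->R2 -> R1=(0,8,0) R2=(0,8,0)
Op 5: merge R2<->R0 -> R2=(2,8,0) R0=(2,8,0)
Op 6: merge R1<->R2 -> R1=(2,8,0) R2=(2,8,0)
Op 7: merge R2<->R0 -> R2=(2,8,0) R0=(2,8,0)
Op 8: merge R2<->R1 -> R2=(2,8,0) R1=(2,8,0)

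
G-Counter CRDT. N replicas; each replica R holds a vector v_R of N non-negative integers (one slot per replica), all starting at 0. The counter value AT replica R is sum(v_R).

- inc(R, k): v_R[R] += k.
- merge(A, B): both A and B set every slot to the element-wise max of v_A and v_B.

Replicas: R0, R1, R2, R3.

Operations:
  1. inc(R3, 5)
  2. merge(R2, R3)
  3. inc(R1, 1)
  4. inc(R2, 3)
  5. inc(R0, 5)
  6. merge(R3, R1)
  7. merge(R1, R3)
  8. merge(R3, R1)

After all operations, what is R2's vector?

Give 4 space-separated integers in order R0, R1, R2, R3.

Op 1: inc R3 by 5 -> R3=(0,0,0,5) value=5
Op 2: merge R2<->R3 -> R2=(0,0,0,5) R3=(0,0,0,5)
Op 3: inc R1 by 1 -> R1=(0,1,0,0) value=1
Op 4: inc R2 by 3 -> R2=(0,0,3,5) value=8
Op 5: inc R0 by 5 -> R0=(5,0,0,0) value=5
Op 6: merge R3<->R1 -> R3=(0,1,0,5) R1=(0,1,0,5)
Op 7: merge R1<->R3 -> R1=(0,1,0,5) R3=(0,1,0,5)
Op 8: merge R3<->R1 -> R3=(0,1,0,5) R1=(0,1,0,5)

Answer: 0 0 3 5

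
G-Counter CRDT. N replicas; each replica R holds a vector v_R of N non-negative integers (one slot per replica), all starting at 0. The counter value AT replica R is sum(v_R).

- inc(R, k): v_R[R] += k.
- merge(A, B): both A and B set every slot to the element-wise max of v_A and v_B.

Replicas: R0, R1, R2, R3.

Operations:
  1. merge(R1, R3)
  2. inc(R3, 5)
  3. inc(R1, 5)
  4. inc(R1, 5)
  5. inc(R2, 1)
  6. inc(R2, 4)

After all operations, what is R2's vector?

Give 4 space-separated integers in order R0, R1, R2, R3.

Op 1: merge R1<->R3 -> R1=(0,0,0,0) R3=(0,0,0,0)
Op 2: inc R3 by 5 -> R3=(0,0,0,5) value=5
Op 3: inc R1 by 5 -> R1=(0,5,0,0) value=5
Op 4: inc R1 by 5 -> R1=(0,10,0,0) value=10
Op 5: inc R2 by 1 -> R2=(0,0,1,0) value=1
Op 6: inc R2 by 4 -> R2=(0,0,5,0) value=5

Answer: 0 0 5 0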